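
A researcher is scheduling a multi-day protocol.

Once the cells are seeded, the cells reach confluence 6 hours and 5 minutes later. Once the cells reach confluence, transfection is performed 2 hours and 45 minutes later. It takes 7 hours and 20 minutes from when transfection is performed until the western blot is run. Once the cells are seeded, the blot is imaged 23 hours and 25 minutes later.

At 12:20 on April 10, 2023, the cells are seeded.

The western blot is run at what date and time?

The cells are seeded: 12:20 Apr 10, 2023.
The cells reach confluence: 12:20 Apr 10, 2023 + 6h05m = 18:25 Apr 10, 2023.
Transfection is performed: 18:25 Apr 10, 2023 + 2h45m = 21:10 Apr 10, 2023.
The western blot is run: 21:10 Apr 10, 2023 + 7h20m = 04:30 Apr 11, 2023.

04:30 on April 11, 2023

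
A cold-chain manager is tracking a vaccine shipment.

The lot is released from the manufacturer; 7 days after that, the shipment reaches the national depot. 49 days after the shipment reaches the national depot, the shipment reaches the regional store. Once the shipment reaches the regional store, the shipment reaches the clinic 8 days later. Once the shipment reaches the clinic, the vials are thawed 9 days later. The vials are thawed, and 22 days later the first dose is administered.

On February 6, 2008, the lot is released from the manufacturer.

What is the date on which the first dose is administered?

The lot is released from the manufacturer: Feb 6, 2008.
The shipment reaches the national depot: Feb 6, 2008 + 7 days = Feb 13, 2008.
The shipment reaches the regional store: Feb 13, 2008 + 49 days = Apr 2, 2008.
The shipment reaches the clinic: Apr 2, 2008 + 8 days = Apr 10, 2008.
The vials are thawed: Apr 10, 2008 + 9 days = Apr 19, 2008.
The first dose is administered: Apr 19, 2008 + 22 days = May 11, 2008.

May 11, 2008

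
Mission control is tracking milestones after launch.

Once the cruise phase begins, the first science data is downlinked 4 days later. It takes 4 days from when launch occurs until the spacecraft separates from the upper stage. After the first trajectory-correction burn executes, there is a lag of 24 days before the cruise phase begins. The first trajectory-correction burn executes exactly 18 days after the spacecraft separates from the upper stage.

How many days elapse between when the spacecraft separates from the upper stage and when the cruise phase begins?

Causal path: the spacecraft separates from the upper stage → the first trajectory-correction burn executes → the cruise phase begins.
Total delay along the path: 18 + 24 = 42 days.

42 days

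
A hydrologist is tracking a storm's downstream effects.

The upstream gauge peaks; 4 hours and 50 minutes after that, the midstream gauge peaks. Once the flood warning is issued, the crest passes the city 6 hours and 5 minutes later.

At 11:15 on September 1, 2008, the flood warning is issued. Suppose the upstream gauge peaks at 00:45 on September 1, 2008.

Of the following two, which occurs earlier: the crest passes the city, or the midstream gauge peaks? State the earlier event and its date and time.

The flood warning is issued: 11:15 Sep 1, 2008.
The crest passes the city: 11:15 Sep 1, 2008 + 6h05m = 17:20 Sep 1, 2008.
The upstream gauge peaks: 00:45 Sep 1, 2008.
The midstream gauge peaks: 00:45 Sep 1, 2008 + 4h50m = 05:35 Sep 1, 2008.
Comparing: the crest passes the city at 17:20 Sep 1, 2008 vs the midstream gauge peaks at 05:35 Sep 1, 2008. Earlier: the midstream gauge peaks.

The midstream gauge peaks — 05:35 on September 1, 2008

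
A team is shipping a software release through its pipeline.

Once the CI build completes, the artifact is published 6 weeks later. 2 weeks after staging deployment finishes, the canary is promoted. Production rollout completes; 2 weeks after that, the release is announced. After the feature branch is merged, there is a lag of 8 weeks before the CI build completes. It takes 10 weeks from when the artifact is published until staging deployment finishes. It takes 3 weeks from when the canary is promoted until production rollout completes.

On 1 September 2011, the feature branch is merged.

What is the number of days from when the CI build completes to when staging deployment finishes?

112 days

Causal path: the CI build completes → the artifact is published → staging deployment finishes.
Total delay along the path: 6 + 10 weeks = 16 weeks = 112 days.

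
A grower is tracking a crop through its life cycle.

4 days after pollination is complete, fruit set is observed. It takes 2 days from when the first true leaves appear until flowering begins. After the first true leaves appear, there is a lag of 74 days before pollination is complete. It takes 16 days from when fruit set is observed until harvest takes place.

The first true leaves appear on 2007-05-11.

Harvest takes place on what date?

2007-08-13

The first true leaves appear: May 11, 2007.
Pollination is complete: May 11, 2007 + 74 days = Jul 24, 2007.
Fruit set is observed: Jul 24, 2007 + 4 days = Jul 28, 2007.
Harvest takes place: Jul 28, 2007 + 16 days = Aug 13, 2007.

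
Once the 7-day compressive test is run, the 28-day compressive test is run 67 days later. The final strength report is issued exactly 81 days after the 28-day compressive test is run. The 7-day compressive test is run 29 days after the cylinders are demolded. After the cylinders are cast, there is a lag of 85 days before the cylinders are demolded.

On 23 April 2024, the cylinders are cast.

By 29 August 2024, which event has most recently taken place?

The 7-day compressive test is run

The cylinders are cast: Apr 23, 2024.
The cylinders are demolded: Apr 23, 2024 + 85 days = Jul 17, 2024.
The 7-day compressive test is run: Jul 17, 2024 + 29 days = Aug 15, 2024.
The 28-day compressive test is run: Aug 15, 2024 + 67 days = Oct 21, 2024.
The final strength report is issued: Oct 21, 2024 + 81 days = Jan 10, 2025.
Aug 29, 2024 falls between when the 7-day compressive test is run (Aug 15, 2024) and when the 28-day compressive test is run (Oct 21, 2024).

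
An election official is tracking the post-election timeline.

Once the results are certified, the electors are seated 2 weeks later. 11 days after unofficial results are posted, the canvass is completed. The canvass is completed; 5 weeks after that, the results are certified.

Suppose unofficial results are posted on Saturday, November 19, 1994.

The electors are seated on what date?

Wednesday, January 18, 1995

Unofficial results are posted: Nov 19, 1994.
The canvass is completed: Nov 19, 1994 + 11 days = Nov 30, 1994.
The results are certified: Nov 30, 1994 + 5 weeks = Jan 4, 1995.
The electors are seated: Jan 4, 1995 + 2 weeks = Jan 18, 1995.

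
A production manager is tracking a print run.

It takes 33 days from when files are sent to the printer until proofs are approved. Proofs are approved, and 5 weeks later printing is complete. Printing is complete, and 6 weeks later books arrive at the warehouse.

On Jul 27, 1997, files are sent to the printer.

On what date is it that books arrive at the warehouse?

Nov 14, 1997

Files are sent to the printer: Jul 27, 1997.
Proofs are approved: Jul 27, 1997 + 33 days = Aug 29, 1997.
Printing is complete: Aug 29, 1997 + 5 weeks = Oct 3, 1997.
Books arrive at the warehouse: Oct 3, 1997 + 6 weeks = Nov 14, 1997.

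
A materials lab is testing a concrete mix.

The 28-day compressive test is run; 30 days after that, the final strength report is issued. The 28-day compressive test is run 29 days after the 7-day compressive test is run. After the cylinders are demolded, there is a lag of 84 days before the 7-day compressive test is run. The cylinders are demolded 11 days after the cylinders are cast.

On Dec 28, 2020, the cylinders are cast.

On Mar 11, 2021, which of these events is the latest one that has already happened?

The cylinders are demolded

The cylinders are cast: Dec 28, 2020.
The cylinders are demolded: Dec 28, 2020 + 11 days = Jan 8, 2021.
The 7-day compressive test is run: Jan 8, 2021 + 84 days = Apr 2, 2021.
The 28-day compressive test is run: Apr 2, 2021 + 29 days = May 1, 2021.
The final strength report is issued: May 1, 2021 + 30 days = May 31, 2021.
Mar 11, 2021 falls between when the cylinders are demolded (Jan 8, 2021) and when the 7-day compressive test is run (Apr 2, 2021).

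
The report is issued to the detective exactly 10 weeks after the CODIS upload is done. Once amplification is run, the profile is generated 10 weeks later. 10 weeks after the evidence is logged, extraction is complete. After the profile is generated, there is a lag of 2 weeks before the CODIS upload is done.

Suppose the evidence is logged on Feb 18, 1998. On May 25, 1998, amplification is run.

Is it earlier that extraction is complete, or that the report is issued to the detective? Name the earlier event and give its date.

The evidence is logged: Feb 18, 1998.
Extraction is complete: Feb 18, 1998 + 10 weeks = Apr 29, 1998.
Amplification is run: May 25, 1998.
The profile is generated: May 25, 1998 + 10 weeks = Aug 3, 1998.
The CODIS upload is done: Aug 3, 1998 + 2 weeks = Aug 17, 1998.
The report is issued to the detective: Aug 17, 1998 + 10 weeks = Oct 26, 1998.
Comparing: extraction is complete on Apr 29, 1998 vs the report is issued to the detective on Oct 26, 1998. Earlier: extraction is complete.

Extraction is complete — Apr 29, 1998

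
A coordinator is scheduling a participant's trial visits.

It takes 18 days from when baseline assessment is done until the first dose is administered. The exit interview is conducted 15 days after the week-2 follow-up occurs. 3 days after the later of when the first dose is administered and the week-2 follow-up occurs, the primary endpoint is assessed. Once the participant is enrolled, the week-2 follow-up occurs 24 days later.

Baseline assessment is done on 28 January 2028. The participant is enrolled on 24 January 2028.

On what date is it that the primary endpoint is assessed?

20 February 2028

Baseline assessment is done: Jan 28, 2028.
The first dose is administered: Jan 28, 2028 + 18 days = Feb 15, 2028.
The participant is enrolled: Jan 24, 2028.
The week-2 follow-up occurs: Jan 24, 2028 + 24 days = Feb 17, 2028.
Both prerequisites met — the first dose is administered (Feb 15, 2028), the week-2 follow-up occurs (Feb 17, 2028); the later is Feb 17, 2028.
The primary endpoint is assessed: Feb 17, 2028 + 3 days = Feb 20, 2028.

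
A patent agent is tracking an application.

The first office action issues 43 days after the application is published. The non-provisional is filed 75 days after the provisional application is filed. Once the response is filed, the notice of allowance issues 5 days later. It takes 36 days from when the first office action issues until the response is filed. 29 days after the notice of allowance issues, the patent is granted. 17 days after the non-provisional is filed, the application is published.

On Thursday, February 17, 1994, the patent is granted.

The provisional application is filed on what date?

Tuesday, July 27, 1993

The patent is granted: Feb 17, 1994.
The notice of allowance issues: Feb 17, 1994 − 29 days = Jan 19, 1994.
The response is filed: Jan 19, 1994 − 5 days = Jan 14, 1994.
The first office action issues: Jan 14, 1994 − 36 days = Dec 9, 1993.
The application is published: Dec 9, 1993 − 43 days = Oct 27, 1993.
The non-provisional is filed: Oct 27, 1993 − 17 days = Oct 10, 1993.
The provisional application is filed: Oct 10, 1993 − 75 days = Jul 27, 1993.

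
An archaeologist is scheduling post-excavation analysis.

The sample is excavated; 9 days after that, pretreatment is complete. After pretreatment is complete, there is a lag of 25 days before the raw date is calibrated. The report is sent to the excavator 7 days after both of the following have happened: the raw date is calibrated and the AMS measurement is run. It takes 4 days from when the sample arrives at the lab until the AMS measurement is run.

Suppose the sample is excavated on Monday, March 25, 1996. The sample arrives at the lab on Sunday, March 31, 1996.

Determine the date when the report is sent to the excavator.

Sunday, May 5, 1996

The sample is excavated: Mar 25, 1996.
Pretreatment is complete: Mar 25, 1996 + 9 days = Apr 3, 1996.
The raw date is calibrated: Apr 3, 1996 + 25 days = Apr 28, 1996.
The sample arrives at the lab: Mar 31, 1996.
The AMS measurement is run: Mar 31, 1996 + 4 days = Apr 4, 1996.
Both prerequisites met — the raw date is calibrated (Apr 28, 1996), the AMS measurement is run (Apr 4, 1996); the later is Apr 28, 1996.
The report is sent to the excavator: Apr 28, 1996 + 7 days = May 5, 1996.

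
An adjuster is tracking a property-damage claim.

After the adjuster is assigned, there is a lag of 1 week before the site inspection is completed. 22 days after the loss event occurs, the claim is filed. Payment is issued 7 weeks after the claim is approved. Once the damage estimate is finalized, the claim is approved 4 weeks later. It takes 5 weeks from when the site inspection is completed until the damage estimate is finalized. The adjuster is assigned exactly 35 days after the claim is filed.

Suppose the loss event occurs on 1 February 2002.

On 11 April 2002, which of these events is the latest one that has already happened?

The site inspection is completed

The loss event occurs: Feb 1, 2002.
The claim is filed: Feb 1, 2002 + 22 days = Feb 23, 2002.
The adjuster is assigned: Feb 23, 2002 + 35 days = Mar 30, 2002.
The site inspection is completed: Mar 30, 2002 + 1 week = Apr 6, 2002.
The damage estimate is finalized: Apr 6, 2002 + 5 weeks = May 11, 2002.
The claim is approved: May 11, 2002 + 4 weeks = Jun 8, 2002.
Payment is issued: Jun 8, 2002 + 7 weeks = Jul 27, 2002.
Apr 11, 2002 falls between when the site inspection is completed (Apr 6, 2002) and when the damage estimate is finalized (May 11, 2002).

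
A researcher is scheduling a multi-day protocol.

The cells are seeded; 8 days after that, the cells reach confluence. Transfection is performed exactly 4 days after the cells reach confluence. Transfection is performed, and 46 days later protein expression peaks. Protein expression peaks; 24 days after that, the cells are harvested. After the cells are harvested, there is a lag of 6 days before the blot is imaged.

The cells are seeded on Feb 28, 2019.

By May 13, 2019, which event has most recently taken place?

Protein expression peaks

The cells are seeded: Feb 28, 2019.
The cells reach confluence: Feb 28, 2019 + 8 days = Mar 8, 2019.
Transfection is performed: Mar 8, 2019 + 4 days = Mar 12, 2019.
Protein expression peaks: Mar 12, 2019 + 46 days = Apr 27, 2019.
The cells are harvested: Apr 27, 2019 + 24 days = May 21, 2019.
The blot is imaged: May 21, 2019 + 6 days = May 27, 2019.
May 13, 2019 falls between when protein expression peaks (Apr 27, 2019) and when the cells are harvested (May 21, 2019).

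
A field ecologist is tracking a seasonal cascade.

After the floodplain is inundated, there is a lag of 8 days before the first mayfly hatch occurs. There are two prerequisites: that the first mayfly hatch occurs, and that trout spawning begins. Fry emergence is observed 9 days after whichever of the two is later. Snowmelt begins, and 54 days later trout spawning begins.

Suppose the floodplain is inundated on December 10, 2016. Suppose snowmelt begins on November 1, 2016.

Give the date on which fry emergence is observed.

January 3, 2017

The floodplain is inundated: Dec 10, 2016.
The first mayfly hatch occurs: Dec 10, 2016 + 8 days = Dec 18, 2016.
Snowmelt begins: Nov 1, 2016.
Trout spawning begins: Nov 1, 2016 + 54 days = Dec 25, 2016.
Both prerequisites met — the first mayfly hatch occurs (Dec 18, 2016), trout spawning begins (Dec 25, 2016); the later is Dec 25, 2016.
Fry emergence is observed: Dec 25, 2016 + 9 days = Jan 3, 2017.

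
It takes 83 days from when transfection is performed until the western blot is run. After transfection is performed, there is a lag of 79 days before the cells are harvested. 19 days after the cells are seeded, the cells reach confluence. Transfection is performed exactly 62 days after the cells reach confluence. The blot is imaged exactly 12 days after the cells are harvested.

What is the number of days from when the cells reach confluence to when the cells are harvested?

Causal path: the cells reach confluence → transfection is performed → the cells are harvested.
Total delay along the path: 62 + 79 = 141 days.

141 days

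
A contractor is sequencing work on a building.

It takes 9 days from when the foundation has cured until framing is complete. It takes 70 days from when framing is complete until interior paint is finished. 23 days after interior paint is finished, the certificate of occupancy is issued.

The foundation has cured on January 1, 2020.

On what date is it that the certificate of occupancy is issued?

April 12, 2020

The foundation has cured: Jan 1, 2020.
Framing is complete: Jan 1, 2020 + 9 days = Jan 10, 2020.
Interior paint is finished: Jan 10, 2020 + 70 days = Mar 20, 2020.
The certificate of occupancy is issued: Mar 20, 2020 + 23 days = Apr 12, 2020.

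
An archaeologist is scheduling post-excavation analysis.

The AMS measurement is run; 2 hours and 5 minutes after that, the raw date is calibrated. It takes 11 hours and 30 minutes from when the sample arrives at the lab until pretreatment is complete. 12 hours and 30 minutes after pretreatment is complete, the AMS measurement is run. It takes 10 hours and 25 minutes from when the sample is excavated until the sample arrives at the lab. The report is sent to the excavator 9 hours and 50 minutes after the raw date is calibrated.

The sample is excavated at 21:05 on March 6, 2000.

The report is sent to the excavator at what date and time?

The sample is excavated: 21:05 Mar 6, 2000.
The sample arrives at the lab: 21:05 Mar 6, 2000 + 10h25m = 07:30 Mar 7, 2000.
Pretreatment is complete: 07:30 Mar 7, 2000 + 11h30m = 19:00 Mar 7, 2000.
The AMS measurement is run: 19:00 Mar 7, 2000 + 12h30m = 07:30 Mar 8, 2000.
The raw date is calibrated: 07:30 Mar 8, 2000 + 2h05m = 09:35 Mar 8, 2000.
The report is sent to the excavator: 09:35 Mar 8, 2000 + 9h50m = 19:25 Mar 8, 2000.

19:25 on March 8, 2000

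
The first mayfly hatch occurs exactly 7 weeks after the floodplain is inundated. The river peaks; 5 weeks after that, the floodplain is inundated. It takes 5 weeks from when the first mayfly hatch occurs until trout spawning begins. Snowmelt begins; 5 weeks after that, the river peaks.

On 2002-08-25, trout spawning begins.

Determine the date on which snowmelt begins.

2002-03-24

Trout spawning begins: Aug 25, 2002.
The first mayfly hatch occurs: Aug 25, 2002 − 5 weeks = Jul 21, 2002.
The floodplain is inundated: Jul 21, 2002 − 7 weeks = Jun 2, 2002.
The river peaks: Jun 2, 2002 − 5 weeks = Apr 28, 2002.
Snowmelt begins: Apr 28, 2002 − 5 weeks = Mar 24, 2002.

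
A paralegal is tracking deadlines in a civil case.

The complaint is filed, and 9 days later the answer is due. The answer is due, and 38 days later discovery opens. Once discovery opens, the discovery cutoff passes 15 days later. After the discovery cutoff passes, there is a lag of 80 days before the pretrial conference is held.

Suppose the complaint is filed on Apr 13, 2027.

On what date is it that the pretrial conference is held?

The complaint is filed: Apr 13, 2027.
The answer is due: Apr 13, 2027 + 9 days = Apr 22, 2027.
Discovery opens: Apr 22, 2027 + 38 days = May 30, 2027.
The discovery cutoff passes: May 30, 2027 + 15 days = Jun 14, 2027.
The pretrial conference is held: Jun 14, 2027 + 80 days = Sep 2, 2027.

Sep 2, 2027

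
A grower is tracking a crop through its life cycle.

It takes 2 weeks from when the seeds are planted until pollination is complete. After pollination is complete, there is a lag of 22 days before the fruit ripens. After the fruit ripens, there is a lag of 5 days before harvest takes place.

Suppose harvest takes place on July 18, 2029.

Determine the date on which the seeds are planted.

June 7, 2029

Harvest takes place: Jul 18, 2029.
The fruit ripens: Jul 18, 2029 − 5 days = Jul 13, 2029.
Pollination is complete: Jul 13, 2029 − 22 days = Jun 21, 2029.
The seeds are planted: Jun 21, 2029 − 2 weeks = Jun 7, 2029.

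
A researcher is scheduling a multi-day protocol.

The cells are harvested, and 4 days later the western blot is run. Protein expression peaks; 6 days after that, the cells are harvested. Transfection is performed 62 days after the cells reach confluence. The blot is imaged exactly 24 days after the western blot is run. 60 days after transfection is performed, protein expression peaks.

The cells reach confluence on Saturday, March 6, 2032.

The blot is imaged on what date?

Monday, August 9, 2032

The cells reach confluence: Mar 6, 2032.
Transfection is performed: Mar 6, 2032 + 62 days = May 7, 2032.
Protein expression peaks: May 7, 2032 + 60 days = Jul 6, 2032.
The cells are harvested: Jul 6, 2032 + 6 days = Jul 12, 2032.
The western blot is run: Jul 12, 2032 + 4 days = Jul 16, 2032.
The blot is imaged: Jul 16, 2032 + 24 days = Aug 9, 2032.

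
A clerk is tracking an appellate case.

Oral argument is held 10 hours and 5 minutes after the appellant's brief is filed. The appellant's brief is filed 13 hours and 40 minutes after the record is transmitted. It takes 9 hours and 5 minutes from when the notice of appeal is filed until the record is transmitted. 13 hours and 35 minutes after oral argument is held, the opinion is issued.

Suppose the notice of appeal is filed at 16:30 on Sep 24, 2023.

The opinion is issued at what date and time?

14:55 on Sep 26, 2023

The notice of appeal is filed: 16:30 Sep 24, 2023.
The record is transmitted: 16:30 Sep 24, 2023 + 9h05m = 01:35 Sep 25, 2023.
The appellant's brief is filed: 01:35 Sep 25, 2023 + 13h40m = 15:15 Sep 25, 2023.
Oral argument is held: 15:15 Sep 25, 2023 + 10h05m = 01:20 Sep 26, 2023.
The opinion is issued: 01:20 Sep 26, 2023 + 13h35m = 14:55 Sep 26, 2023.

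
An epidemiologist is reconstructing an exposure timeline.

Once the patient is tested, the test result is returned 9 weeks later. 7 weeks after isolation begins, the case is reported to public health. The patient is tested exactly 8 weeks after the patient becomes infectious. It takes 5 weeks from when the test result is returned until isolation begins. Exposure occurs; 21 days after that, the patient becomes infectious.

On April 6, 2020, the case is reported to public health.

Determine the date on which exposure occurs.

The case is reported to public health: Apr 6, 2020.
Isolation begins: Apr 6, 2020 − 7 weeks = Feb 17, 2020.
The test result is returned: Feb 17, 2020 − 5 weeks = Jan 13, 2020.
The patient is tested: Jan 13, 2020 − 9 weeks = Nov 11, 2019.
The patient becomes infectious: Nov 11, 2019 − 8 weeks = Sep 16, 2019.
Exposure occurs: Sep 16, 2019 − 21 days = Aug 26, 2019.

August 26, 2019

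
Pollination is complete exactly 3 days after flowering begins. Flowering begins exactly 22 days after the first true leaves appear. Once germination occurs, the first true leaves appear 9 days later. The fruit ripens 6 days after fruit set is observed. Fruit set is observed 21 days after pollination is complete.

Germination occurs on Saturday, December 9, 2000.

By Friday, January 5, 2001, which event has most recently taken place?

The first true leaves appear

Germination occurs: Dec 9, 2000.
The first true leaves appear: Dec 9, 2000 + 9 days = Dec 18, 2000.
Flowering begins: Dec 18, 2000 + 22 days = Jan 9, 2001.
Pollination is complete: Jan 9, 2001 + 3 days = Jan 12, 2001.
Fruit set is observed: Jan 12, 2001 + 21 days = Feb 2, 2001.
The fruit ripens: Feb 2, 2001 + 6 days = Feb 8, 2001.
Jan 5, 2001 falls between when the first true leaves appear (Dec 18, 2000) and when flowering begins (Jan 9, 2001).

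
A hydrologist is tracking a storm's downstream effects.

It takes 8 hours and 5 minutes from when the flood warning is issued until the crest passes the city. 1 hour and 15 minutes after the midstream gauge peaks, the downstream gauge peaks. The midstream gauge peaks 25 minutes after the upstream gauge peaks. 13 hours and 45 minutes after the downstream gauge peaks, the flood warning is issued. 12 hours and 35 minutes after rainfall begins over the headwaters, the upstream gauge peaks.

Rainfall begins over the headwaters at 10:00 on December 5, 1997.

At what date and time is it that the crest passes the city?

Rainfall begins over the headwaters: 10:00 Dec 5, 1997.
The upstream gauge peaks: 10:00 Dec 5, 1997 + 12h35m = 22:35 Dec 5, 1997.
The midstream gauge peaks: 22:35 Dec 5, 1997 + 25m = 23:00 Dec 5, 1997.
The downstream gauge peaks: 23:00 Dec 5, 1997 + 1h15m = 00:15 Dec 6, 1997.
The flood warning is issued: 00:15 Dec 6, 1997 + 13h45m = 14:00 Dec 6, 1997.
The crest passes the city: 14:00 Dec 6, 1997 + 8h05m = 22:05 Dec 6, 1997.

22:05 on December 6, 1997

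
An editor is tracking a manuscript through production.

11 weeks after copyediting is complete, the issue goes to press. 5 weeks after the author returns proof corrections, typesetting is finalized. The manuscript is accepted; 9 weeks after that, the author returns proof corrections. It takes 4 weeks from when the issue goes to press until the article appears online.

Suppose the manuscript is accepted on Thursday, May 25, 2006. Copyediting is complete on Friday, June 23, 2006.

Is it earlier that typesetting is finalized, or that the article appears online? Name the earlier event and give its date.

The manuscript is accepted: May 25, 2006.
The author returns proof corrections: May 25, 2006 + 9 weeks = Jul 27, 2006.
Typesetting is finalized: Jul 27, 2006 + 5 weeks = Aug 31, 2006.
Copyediting is complete: Jun 23, 2006.
The issue goes to press: Jun 23, 2006 + 11 weeks = Sep 8, 2006.
The article appears online: Sep 8, 2006 + 4 weeks = Oct 6, 2006.
Comparing: typesetting is finalized on Aug 31, 2006 vs the article appears online on Oct 6, 2006. Earlier: typesetting is finalized.

Typesetting is finalized — Thursday, August 31, 2006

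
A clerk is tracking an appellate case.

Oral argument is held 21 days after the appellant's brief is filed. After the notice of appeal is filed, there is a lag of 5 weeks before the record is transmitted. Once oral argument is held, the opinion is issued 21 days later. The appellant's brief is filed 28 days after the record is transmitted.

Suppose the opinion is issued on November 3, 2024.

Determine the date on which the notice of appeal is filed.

July 21, 2024

The opinion is issued: Nov 3, 2024.
Oral argument is held: Nov 3, 2024 − 21 days = Oct 13, 2024.
The appellant's brief is filed: Oct 13, 2024 − 21 days = Sep 22, 2024.
The record is transmitted: Sep 22, 2024 − 28 days = Aug 25, 2024.
The notice of appeal is filed: Aug 25, 2024 − 5 weeks = Jul 21, 2024.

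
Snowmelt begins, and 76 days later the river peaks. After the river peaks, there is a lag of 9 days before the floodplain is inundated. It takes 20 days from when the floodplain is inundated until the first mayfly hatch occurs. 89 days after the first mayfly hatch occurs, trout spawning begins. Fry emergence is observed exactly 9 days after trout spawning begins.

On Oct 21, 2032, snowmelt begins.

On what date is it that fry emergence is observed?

Snowmelt begins: Oct 21, 2032.
The river peaks: Oct 21, 2032 + 76 days = Jan 5, 2033.
The floodplain is inundated: Jan 5, 2033 + 9 days = Jan 14, 2033.
The first mayfly hatch occurs: Jan 14, 2033 + 20 days = Feb 3, 2033.
Trout spawning begins: Feb 3, 2033 + 89 days = May 3, 2033.
Fry emergence is observed: May 3, 2033 + 9 days = May 12, 2033.

May 12, 2033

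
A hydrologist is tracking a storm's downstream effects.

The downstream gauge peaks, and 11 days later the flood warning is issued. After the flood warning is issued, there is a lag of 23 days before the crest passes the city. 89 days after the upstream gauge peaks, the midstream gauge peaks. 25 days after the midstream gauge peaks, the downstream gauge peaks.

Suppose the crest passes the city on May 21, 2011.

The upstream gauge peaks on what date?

Dec 24, 2010

The crest passes the city: May 21, 2011.
The flood warning is issued: May 21, 2011 − 23 days = Apr 28, 2011.
The downstream gauge peaks: Apr 28, 2011 − 11 days = Apr 17, 2011.
The midstream gauge peaks: Apr 17, 2011 − 25 days = Mar 23, 2011.
The upstream gauge peaks: Mar 23, 2011 − 89 days = Dec 24, 2010.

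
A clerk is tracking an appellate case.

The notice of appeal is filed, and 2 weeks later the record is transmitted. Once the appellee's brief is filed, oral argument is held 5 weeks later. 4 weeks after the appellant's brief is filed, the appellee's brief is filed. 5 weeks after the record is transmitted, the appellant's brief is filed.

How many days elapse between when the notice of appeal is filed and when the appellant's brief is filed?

Causal path: the notice of appeal is filed → the record is transmitted → the appellant's brief is filed.
Total delay along the path: 2 + 5 weeks = 7 weeks = 49 days.

49 days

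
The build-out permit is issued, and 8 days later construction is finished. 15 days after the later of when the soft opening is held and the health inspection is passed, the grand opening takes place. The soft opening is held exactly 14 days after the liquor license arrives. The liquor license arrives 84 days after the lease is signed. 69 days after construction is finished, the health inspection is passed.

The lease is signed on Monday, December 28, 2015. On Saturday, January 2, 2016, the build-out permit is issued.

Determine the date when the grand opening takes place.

The lease is signed: Dec 28, 2015.
The liquor license arrives: Dec 28, 2015 + 84 days = Mar 21, 2016.
The soft opening is held: Mar 21, 2016 + 14 days = Apr 4, 2016.
The build-out permit is issued: Jan 2, 2016.
Construction is finished: Jan 2, 2016 + 8 days = Jan 10, 2016.
The health inspection is passed: Jan 10, 2016 + 69 days = Mar 19, 2016.
Both prerequisites met — the soft opening is held (Apr 4, 2016), the health inspection is passed (Mar 19, 2016); the later is Apr 4, 2016.
The grand opening takes place: Apr 4, 2016 + 15 days = Apr 19, 2016.

Tuesday, April 19, 2016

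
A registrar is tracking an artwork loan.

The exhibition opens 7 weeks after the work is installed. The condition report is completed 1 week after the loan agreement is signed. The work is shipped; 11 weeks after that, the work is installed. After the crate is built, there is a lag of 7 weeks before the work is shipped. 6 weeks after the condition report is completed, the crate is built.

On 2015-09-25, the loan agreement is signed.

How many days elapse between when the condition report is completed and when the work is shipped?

91 days

Causal path: the condition report is completed → the crate is built → the work is shipped.
Total delay along the path: 6 + 7 weeks = 13 weeks = 91 days.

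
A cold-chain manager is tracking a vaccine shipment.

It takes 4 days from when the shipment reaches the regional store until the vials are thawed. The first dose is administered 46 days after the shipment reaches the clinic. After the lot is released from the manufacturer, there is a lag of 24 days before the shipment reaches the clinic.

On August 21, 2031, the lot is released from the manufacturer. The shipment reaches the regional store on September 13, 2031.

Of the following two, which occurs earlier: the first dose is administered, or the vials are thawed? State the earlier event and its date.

The lot is released from the manufacturer: Aug 21, 2031.
The shipment reaches the clinic: Aug 21, 2031 + 24 days = Sep 14, 2031.
The first dose is administered: Sep 14, 2031 + 46 days = Oct 30, 2031.
The shipment reaches the regional store: Sep 13, 2031.
The vials are thawed: Sep 13, 2031 + 4 days = Sep 17, 2031.
Comparing: the first dose is administered on Oct 30, 2031 vs the vials are thawed on Sep 17, 2031. Earlier: the vials are thawed.

The vials are thawed — September 17, 2031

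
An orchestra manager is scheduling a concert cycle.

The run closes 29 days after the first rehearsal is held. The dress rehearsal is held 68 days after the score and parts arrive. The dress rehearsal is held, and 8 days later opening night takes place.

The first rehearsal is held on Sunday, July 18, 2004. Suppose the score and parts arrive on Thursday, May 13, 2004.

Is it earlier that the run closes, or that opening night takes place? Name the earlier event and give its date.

The first rehearsal is held: Jul 18, 2004.
The run closes: Jul 18, 2004 + 29 days = Aug 16, 2004.
The score and parts arrive: May 13, 2004.
The dress rehearsal is held: May 13, 2004 + 68 days = Jul 20, 2004.
Opening night takes place: Jul 20, 2004 + 8 days = Jul 28, 2004.
Comparing: the run closes on Aug 16, 2004 vs opening night takes place on Jul 28, 2004. Earlier: opening night takes place.

Opening night takes place — Wednesday, July 28, 2004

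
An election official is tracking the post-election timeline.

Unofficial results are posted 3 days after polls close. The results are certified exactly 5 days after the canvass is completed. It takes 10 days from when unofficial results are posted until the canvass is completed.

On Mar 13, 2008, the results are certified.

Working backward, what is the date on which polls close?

Feb 24, 2008

The results are certified: Mar 13, 2008.
The canvass is completed: Mar 13, 2008 − 5 days = Mar 8, 2008.
Unofficial results are posted: Mar 8, 2008 − 10 days = Feb 27, 2008.
Polls close: Feb 27, 2008 − 3 days = Feb 24, 2008.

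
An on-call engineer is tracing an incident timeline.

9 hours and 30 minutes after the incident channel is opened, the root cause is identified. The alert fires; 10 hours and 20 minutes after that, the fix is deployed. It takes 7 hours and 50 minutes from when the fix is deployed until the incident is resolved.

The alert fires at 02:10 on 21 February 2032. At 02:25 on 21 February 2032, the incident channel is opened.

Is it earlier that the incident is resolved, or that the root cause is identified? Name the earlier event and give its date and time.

The root cause is identified — 11:55 on 21 February 2032

The alert fires: 02:10 Feb 21, 2032.
The fix is deployed: 02:10 Feb 21, 2032 + 10h20m = 12:30 Feb 21, 2032.
The incident is resolved: 12:30 Feb 21, 2032 + 7h50m = 20:20 Feb 21, 2032.
The incident channel is opened: 02:25 Feb 21, 2032.
The root cause is identified: 02:25 Feb 21, 2032 + 9h30m = 11:55 Feb 21, 2032.
Comparing: the incident is resolved at 20:20 Feb 21, 2032 vs the root cause is identified at 11:55 Feb 21, 2032. Earlier: the root cause is identified.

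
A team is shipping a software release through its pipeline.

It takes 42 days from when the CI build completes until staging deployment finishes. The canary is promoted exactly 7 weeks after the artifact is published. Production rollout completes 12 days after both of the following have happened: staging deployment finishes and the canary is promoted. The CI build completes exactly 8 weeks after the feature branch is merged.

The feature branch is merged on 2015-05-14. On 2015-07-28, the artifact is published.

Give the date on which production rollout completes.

The feature branch is merged: May 14, 2015.
The CI build completes: May 14, 2015 + 8 weeks = Jul 9, 2015.
Staging deployment finishes: Jul 9, 2015 + 42 days = Aug 20, 2015.
The artifact is published: Jul 28, 2015.
The canary is promoted: Jul 28, 2015 + 7 weeks = Sep 15, 2015.
Both prerequisites met — staging deployment finishes (Aug 20, 2015), the canary is promoted (Sep 15, 2015); the later is Sep 15, 2015.
Production rollout completes: Sep 15, 2015 + 12 days = Sep 27, 2015.

2015-09-27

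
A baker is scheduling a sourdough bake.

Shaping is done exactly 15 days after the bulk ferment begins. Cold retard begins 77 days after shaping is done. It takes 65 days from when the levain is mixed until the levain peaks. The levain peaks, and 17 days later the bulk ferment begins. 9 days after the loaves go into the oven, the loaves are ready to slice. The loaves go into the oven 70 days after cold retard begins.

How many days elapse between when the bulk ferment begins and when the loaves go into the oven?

Causal path: the bulk ferment begins → shaping is done → cold retard begins → the loaves go into the oven.
Total delay along the path: 15 + 77 + 70 = 162 days.

162 days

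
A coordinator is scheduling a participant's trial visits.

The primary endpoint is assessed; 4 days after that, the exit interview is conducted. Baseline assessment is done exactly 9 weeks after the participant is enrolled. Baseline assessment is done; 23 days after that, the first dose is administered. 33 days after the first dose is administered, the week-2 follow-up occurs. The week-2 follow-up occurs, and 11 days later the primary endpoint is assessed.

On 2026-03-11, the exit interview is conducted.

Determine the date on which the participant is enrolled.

The exit interview is conducted: Mar 11, 2026.
The primary endpoint is assessed: Mar 11, 2026 − 4 days = Mar 7, 2026.
The week-2 follow-up occurs: Mar 7, 2026 − 11 days = Feb 24, 2026.
The first dose is administered: Feb 24, 2026 − 33 days = Jan 22, 2026.
Baseline assessment is done: Jan 22, 2026 − 23 days = Dec 30, 2025.
The participant is enrolled: Dec 30, 2025 − 9 weeks = Oct 28, 2025.

2025-10-28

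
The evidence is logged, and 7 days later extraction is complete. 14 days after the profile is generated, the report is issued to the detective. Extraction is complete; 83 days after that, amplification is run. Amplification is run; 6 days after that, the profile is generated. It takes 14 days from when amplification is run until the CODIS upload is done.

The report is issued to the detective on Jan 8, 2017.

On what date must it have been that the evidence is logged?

The report is issued to the detective: Jan 8, 2017.
The profile is generated: Jan 8, 2017 − 14 days = Dec 25, 2016.
Amplification is run: Dec 25, 2016 − 6 days = Dec 19, 2016.
Extraction is complete: Dec 19, 2016 − 83 days = Sep 27, 2016.
The evidence is logged: Sep 27, 2016 − 7 days = Sep 20, 2016.

Sep 20, 2016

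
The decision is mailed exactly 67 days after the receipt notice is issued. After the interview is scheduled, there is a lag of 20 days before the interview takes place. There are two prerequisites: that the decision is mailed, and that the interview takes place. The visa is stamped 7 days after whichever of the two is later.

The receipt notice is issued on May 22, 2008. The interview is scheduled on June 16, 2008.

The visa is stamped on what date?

August 4, 2008

The receipt notice is issued: May 22, 2008.
The decision is mailed: May 22, 2008 + 67 days = Jul 28, 2008.
The interview is scheduled: Jun 16, 2008.
The interview takes place: Jun 16, 2008 + 20 days = Jul 6, 2008.
Both prerequisites met — the decision is mailed (Jul 28, 2008), the interview takes place (Jul 6, 2008); the later is Jul 28, 2008.
The visa is stamped: Jul 28, 2008 + 7 days = Aug 4, 2008.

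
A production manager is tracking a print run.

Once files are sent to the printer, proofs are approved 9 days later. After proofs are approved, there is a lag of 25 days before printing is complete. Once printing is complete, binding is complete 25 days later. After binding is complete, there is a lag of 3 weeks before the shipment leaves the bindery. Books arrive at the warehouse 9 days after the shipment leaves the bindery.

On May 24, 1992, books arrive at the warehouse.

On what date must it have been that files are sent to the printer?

Books arrive at the warehouse: May 24, 1992.
The shipment leaves the bindery: May 24, 1992 − 9 days = May 15, 1992.
Binding is complete: May 15, 1992 − 3 weeks = Apr 24, 1992.
Printing is complete: Apr 24, 1992 − 25 days = Mar 30, 1992.
Proofs are approved: Mar 30, 1992 − 25 days = Mar 5, 1992.
Files are sent to the printer: Mar 5, 1992 − 9 days = Feb 25, 1992.

Feb 25, 1992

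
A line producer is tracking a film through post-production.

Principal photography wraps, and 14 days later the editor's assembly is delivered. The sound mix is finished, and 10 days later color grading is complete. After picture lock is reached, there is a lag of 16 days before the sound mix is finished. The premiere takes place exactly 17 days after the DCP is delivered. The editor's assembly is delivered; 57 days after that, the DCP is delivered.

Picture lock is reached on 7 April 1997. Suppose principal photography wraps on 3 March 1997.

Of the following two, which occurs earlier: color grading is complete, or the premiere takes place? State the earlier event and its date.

Picture lock is reached: Apr 7, 1997.
The sound mix is finished: Apr 7, 1997 + 16 days = Apr 23, 1997.
Color grading is complete: Apr 23, 1997 + 10 days = May 3, 1997.
Principal photography wraps: Mar 3, 1997.
The editor's assembly is delivered: Mar 3, 1997 + 14 days = Mar 17, 1997.
The DCP is delivered: Mar 17, 1997 + 57 days = May 13, 1997.
The premiere takes place: May 13, 1997 + 17 days = May 30, 1997.
Comparing: color grading is complete on May 3, 1997 vs the premiere takes place on May 30, 1997. Earlier: color grading is complete.

Color grading is complete — 3 May 1997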